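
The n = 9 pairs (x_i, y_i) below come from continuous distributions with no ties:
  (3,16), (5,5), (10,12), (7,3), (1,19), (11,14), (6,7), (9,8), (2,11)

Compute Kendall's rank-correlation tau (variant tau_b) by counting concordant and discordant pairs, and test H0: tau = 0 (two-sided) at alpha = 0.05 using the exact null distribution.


Step 1: Enumerate the 36 unordered pairs (i,j) with i<j and classify each by sign(x_j-x_i) * sign(y_j-y_i).
  (1,2):dx=+2,dy=-11->D; (1,3):dx=+7,dy=-4->D; (1,4):dx=+4,dy=-13->D; (1,5):dx=-2,dy=+3->D
  (1,6):dx=+8,dy=-2->D; (1,7):dx=+3,dy=-9->D; (1,8):dx=+6,dy=-8->D; (1,9):dx=-1,dy=-5->C
  (2,3):dx=+5,dy=+7->C; (2,4):dx=+2,dy=-2->D; (2,5):dx=-4,dy=+14->D; (2,6):dx=+6,dy=+9->C
  (2,7):dx=+1,dy=+2->C; (2,8):dx=+4,dy=+3->C; (2,9):dx=-3,dy=+6->D; (3,4):dx=-3,dy=-9->C
  (3,5):dx=-9,dy=+7->D; (3,6):dx=+1,dy=+2->C; (3,7):dx=-4,dy=-5->C; (3,8):dx=-1,dy=-4->C
  (3,9):dx=-8,dy=-1->C; (4,5):dx=-6,dy=+16->D; (4,6):dx=+4,dy=+11->C; (4,7):dx=-1,dy=+4->D
  (4,8):dx=+2,dy=+5->C; (4,9):dx=-5,dy=+8->D; (5,6):dx=+10,dy=-5->D; (5,7):dx=+5,dy=-12->D
  (5,8):dx=+8,dy=-11->D; (5,9):dx=+1,dy=-8->D; (6,7):dx=-5,dy=-7->C; (6,8):dx=-2,dy=-6->C
  (6,9):dx=-9,dy=-3->C; (7,8):dx=+3,dy=+1->C; (7,9):dx=-4,dy=+4->D; (8,9):dx=-7,dy=+3->D
Step 2: C = 16, D = 20, total pairs = 36.
Step 3: tau = (C - D)/(n(n-1)/2) = (16 - 20)/36 = -0.111111.
Step 4: Exact two-sided p-value (enumerate n! = 362880 permutations of y under H0): p = 0.761414.
Step 5: alpha = 0.05. fail to reject H0.

tau_b = -0.1111 (C=16, D=20), p = 0.761414, fail to reject H0.


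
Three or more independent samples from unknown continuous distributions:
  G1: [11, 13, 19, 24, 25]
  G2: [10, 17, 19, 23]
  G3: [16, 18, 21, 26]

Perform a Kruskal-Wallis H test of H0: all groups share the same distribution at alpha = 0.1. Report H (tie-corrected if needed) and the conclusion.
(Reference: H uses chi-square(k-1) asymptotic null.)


Step 1: Combine all N = 13 observations and assign midranks.
sorted (value, group, rank): (10,G2,1), (11,G1,2), (13,G1,3), (16,G3,4), (17,G2,5), (18,G3,6), (19,G1,7.5), (19,G2,7.5), (21,G3,9), (23,G2,10), (24,G1,11), (25,G1,12), (26,G3,13)
Step 2: Sum ranks within each group.
R_1 = 35.5 (n_1 = 5)
R_2 = 23.5 (n_2 = 4)
R_3 = 32 (n_3 = 4)
Step 3: H = 12/(N(N+1)) * sum(R_i^2/n_i) - 3(N+1)
     = 12/(13*14) * (35.5^2/5 + 23.5^2/4 + 32^2/4) - 3*14
     = 0.065934 * 646.112 - 42
     = 0.600824.
Step 4: Ties present; correction factor C = 1 - 6/(13^3 - 13) = 0.997253. Corrected H = 0.600824 / 0.997253 = 0.602479.
Step 5: Under H0, H ~ chi^2(2); p-value = 0.739900.
Step 6: alpha = 0.1. fail to reject H0.

H = 0.6025, df = 2, p = 0.739900, fail to reject H0.


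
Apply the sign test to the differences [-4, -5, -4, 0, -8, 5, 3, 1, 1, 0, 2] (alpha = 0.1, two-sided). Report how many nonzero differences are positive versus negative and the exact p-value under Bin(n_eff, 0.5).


Step 1: Discard zero differences. Original n = 11; n_eff = number of nonzero differences = 9.
Nonzero differences (with sign): -4, -5, -4, -8, +5, +3, +1, +1, +2
Step 2: Count signs: positive = 5, negative = 4.
Step 3: Under H0: P(positive) = 0.5, so the number of positives S ~ Bin(9, 0.5).
Step 4: Two-sided exact p-value = sum of Bin(9,0.5) probabilities at or below the observed probability = 1.000000.
Step 5: alpha = 0.1. fail to reject H0.

n_eff = 9, pos = 5, neg = 4, p = 1.000000, fail to reject H0.


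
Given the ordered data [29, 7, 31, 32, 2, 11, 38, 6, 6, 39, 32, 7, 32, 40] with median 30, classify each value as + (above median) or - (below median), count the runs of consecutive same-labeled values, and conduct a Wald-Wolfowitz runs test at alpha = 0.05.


Step 1: Compute median = 30; label A = above, B = below.
Labels in order: BBAABBABBAABAA  (n_A = 7, n_B = 7)
Step 2: Count runs R = 8.
Step 3: Under H0 (random ordering), E[R] = 2*n_A*n_B/(n_A+n_B) + 1 = 2*7*7/14 + 1 = 8.0000.
        Var[R] = 2*n_A*n_B*(2*n_A*n_B - n_A - n_B) / ((n_A+n_B)^2 * (n_A+n_B-1)) = 8232/2548 = 3.2308.
        SD[R] = 1.7974.
Step 4: R = E[R], so z = 0 with no continuity correction.
Step 5: Two-sided p-value via normal approximation = 2*(1 - Phi(|z|)) = 1.000000.
Step 6: alpha = 0.05. fail to reject H0.

R = 8, z = 0.0000, p = 1.000000, fail to reject H0.


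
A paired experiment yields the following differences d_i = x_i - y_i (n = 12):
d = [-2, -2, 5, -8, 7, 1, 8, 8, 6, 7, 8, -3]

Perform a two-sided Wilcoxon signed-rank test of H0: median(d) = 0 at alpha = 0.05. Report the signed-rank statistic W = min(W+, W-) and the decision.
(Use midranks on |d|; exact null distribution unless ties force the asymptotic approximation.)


Step 1: Drop any zero differences (none here) and take |d_i|.
|d| = [2, 2, 5, 8, 7, 1, 8, 8, 6, 7, 8, 3]
Step 2: Midrank |d_i| (ties get averaged ranks).
ranks: |2|->2.5, |2|->2.5, |5|->5, |8|->10.5, |7|->7.5, |1|->1, |8|->10.5, |8|->10.5, |6|->6, |7|->7.5, |8|->10.5, |3|->4
Step 3: Attach original signs; sum ranks with positive sign and with negative sign.
W+ = 5 + 7.5 + 1 + 10.5 + 10.5 + 6 + 7.5 + 10.5 = 58.5
W- = 2.5 + 2.5 + 10.5 + 4 = 19.5
(Check: W+ + W- = 78 should equal n(n+1)/2 = 78.)
Step 4: Test statistic W = min(W+, W-) = 19.5.
Step 5: Ties in |d|, so use the tie-corrected normal approximation.
        E[W] = n(n+1)/4 = 12*13/4 = 39.
        Tie groups: |d|=2 (t=2), |d|=7 (t=2), |d|=8 (t=4); sum(t^3 - t) = 72.
        Var[W] = n(n+1)(2n+1)/24 - sum(t^3-t)/48 = 3900/24 - 72/48 = 161.
        z = (W - E[W]) / sqrt(Var[W]) = (19.5 - 39) / 12.6886 = -1.5368.
        Two-sided p = 2*Phi(z) = 0.124339.
Step 6: alpha = 0.05. fail to reject H0.

W+ = 58.5, W- = 19.5, W = min = 19.5, p = 0.124339, fail to reject H0.


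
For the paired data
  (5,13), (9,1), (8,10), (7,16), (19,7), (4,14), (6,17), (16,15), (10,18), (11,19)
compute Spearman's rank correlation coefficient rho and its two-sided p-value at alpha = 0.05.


Step 1: Rank x and y separately (midranks; no ties here).
rank(x): 5->2, 9->6, 8->5, 7->4, 19->10, 4->1, 6->3, 16->9, 10->7, 11->8
rank(y): 13->4, 1->1, 10->3, 16->7, 7->2, 14->5, 17->8, 15->6, 18->9, 19->10
Step 2: d_i = R_x(i) - R_y(i); compute d_i^2.
  (2-4)^2=4, (6-1)^2=25, (5-3)^2=4, (4-7)^2=9, (10-2)^2=64, (1-5)^2=16, (3-8)^2=25, (9-6)^2=9, (7-9)^2=4, (8-10)^2=4
sum(d^2) = 164.
Step 3: rho = 1 - 6*164 / (10*(10^2 - 1)) = 1 - 984/990 = 0.006061.
Step 4: Under H0, t = rho * sqrt((n-2)/(1-rho^2)) = 0.0171 ~ t(8).
Step 5: Two-sided p-value from the t-distribution with 8 df = 0.986743.
Step 6: alpha = 0.05. fail to reject H0.

rho = 0.0061, p = 0.986743, fail to reject H0 at alpha = 0.05.


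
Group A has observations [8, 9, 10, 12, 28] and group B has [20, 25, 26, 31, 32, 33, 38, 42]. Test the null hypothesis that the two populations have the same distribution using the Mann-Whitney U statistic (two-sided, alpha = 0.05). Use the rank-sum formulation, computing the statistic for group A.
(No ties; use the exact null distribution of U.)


Step 1: Combine and sort all 13 observations; assign midranks.
sorted (value, group): (8,X), (9,X), (10,X), (12,X), (20,Y), (25,Y), (26,Y), (28,X), (31,Y), (32,Y), (33,Y), (38,Y), (42,Y)
ranks: 8->1, 9->2, 10->3, 12->4, 20->5, 25->6, 26->7, 28->8, 31->9, 32->10, 33->11, 38->12, 42->13
Step 2: Rank sum for X: R1 = 1 + 2 + 3 + 4 + 8 = 18.
Step 3: U_X = R1 - n1(n1+1)/2 = 18 - 5*6/2 = 18 - 15 = 3.
       U_Y = n1*n2 - U_X = 40 - 3 = 37.
Step 4: No ties, so the exact null distribution of U (based on enumerating the C(13,5) = 1287 equally likely rank assignments) gives the two-sided p-value.
Step 5: p-value = 0.010878; compare to alpha = 0.05. reject H0.

U_X = 3, p = 0.010878, reject H0 at alpha = 0.05.


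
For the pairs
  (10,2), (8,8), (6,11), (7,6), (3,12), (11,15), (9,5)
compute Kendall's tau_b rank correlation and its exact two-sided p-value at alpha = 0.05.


Step 1: Enumerate the 21 unordered pairs (i,j) with i<j and classify each by sign(x_j-x_i) * sign(y_j-y_i).
  (1,2):dx=-2,dy=+6->D; (1,3):dx=-4,dy=+9->D; (1,4):dx=-3,dy=+4->D; (1,5):dx=-7,dy=+10->D
  (1,6):dx=+1,dy=+13->C; (1,7):dx=-1,dy=+3->D; (2,3):dx=-2,dy=+3->D; (2,4):dx=-1,dy=-2->C
  (2,5):dx=-5,dy=+4->D; (2,6):dx=+3,dy=+7->C; (2,7):dx=+1,dy=-3->D; (3,4):dx=+1,dy=-5->D
  (3,5):dx=-3,dy=+1->D; (3,6):dx=+5,dy=+4->C; (3,7):dx=+3,dy=-6->D; (4,5):dx=-4,dy=+6->D
  (4,6):dx=+4,dy=+9->C; (4,7):dx=+2,dy=-1->D; (5,6):dx=+8,dy=+3->C; (5,7):dx=+6,dy=-7->D
  (6,7):dx=-2,dy=-10->C
Step 2: C = 7, D = 14, total pairs = 21.
Step 3: tau = (C - D)/(n(n-1)/2) = (7 - 14)/21 = -0.333333.
Step 4: Exact two-sided p-value (enumerate n! = 5040 permutations of y under H0): p = 0.381349.
Step 5: alpha = 0.05. fail to reject H0.

tau_b = -0.3333 (C=7, D=14), p = 0.381349, fail to reject H0.


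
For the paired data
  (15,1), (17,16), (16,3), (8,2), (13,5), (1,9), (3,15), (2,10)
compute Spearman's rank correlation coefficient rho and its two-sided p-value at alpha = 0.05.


Step 1: Rank x and y separately (midranks; no ties here).
rank(x): 15->6, 17->8, 16->7, 8->4, 13->5, 1->1, 3->3, 2->2
rank(y): 1->1, 16->8, 3->3, 2->2, 5->4, 9->5, 15->7, 10->6
Step 2: d_i = R_x(i) - R_y(i); compute d_i^2.
  (6-1)^2=25, (8-8)^2=0, (7-3)^2=16, (4-2)^2=4, (5-4)^2=1, (1-5)^2=16, (3-7)^2=16, (2-6)^2=16
sum(d^2) = 94.
Step 3: rho = 1 - 6*94 / (8*(8^2 - 1)) = 1 - 564/504 = -0.119048.
Step 4: Under H0, t = rho * sqrt((n-2)/(1-rho^2)) = -0.2937 ~ t(6).
Step 5: Two-sided p-value from the t-distribution with 6 df = 0.778886.
Step 6: alpha = 0.05. fail to reject H0.

rho = -0.1190, p = 0.778886, fail to reject H0 at alpha = 0.05.


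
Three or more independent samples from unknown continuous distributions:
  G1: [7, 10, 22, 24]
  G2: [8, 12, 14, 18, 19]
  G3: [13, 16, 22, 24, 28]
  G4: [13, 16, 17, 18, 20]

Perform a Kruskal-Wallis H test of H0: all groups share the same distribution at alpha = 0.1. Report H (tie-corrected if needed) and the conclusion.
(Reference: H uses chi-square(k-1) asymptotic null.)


Step 1: Combine all N = 19 observations and assign midranks.
sorted (value, group, rank): (7,G1,1), (8,G2,2), (10,G1,3), (12,G2,4), (13,G3,5.5), (13,G4,5.5), (14,G2,7), (16,G3,8.5), (16,G4,8.5), (17,G4,10), (18,G2,11.5), (18,G4,11.5), (19,G2,13), (20,G4,14), (22,G1,15.5), (22,G3,15.5), (24,G1,17.5), (24,G3,17.5), (28,G3,19)
Step 2: Sum ranks within each group.
R_1 = 37 (n_1 = 4)
R_2 = 37.5 (n_2 = 5)
R_3 = 66 (n_3 = 5)
R_4 = 49.5 (n_4 = 5)
Step 3: H = 12/(N(N+1)) * sum(R_i^2/n_i) - 3(N+1)
     = 12/(19*20) * (37^2/4 + 37.5^2/5 + 66^2/5 + 49.5^2/5) - 3*20
     = 0.031579 * 1984.75 - 60
     = 2.676316.
Step 4: Ties present; correction factor C = 1 - 30/(19^3 - 19) = 0.995614. Corrected H = 2.676316 / 0.995614 = 2.688106.
Step 5: Under H0, H ~ chi^2(3); p-value = 0.442252.
Step 6: alpha = 0.1. fail to reject H0.

H = 2.6881, df = 3, p = 0.442252, fail to reject H0.


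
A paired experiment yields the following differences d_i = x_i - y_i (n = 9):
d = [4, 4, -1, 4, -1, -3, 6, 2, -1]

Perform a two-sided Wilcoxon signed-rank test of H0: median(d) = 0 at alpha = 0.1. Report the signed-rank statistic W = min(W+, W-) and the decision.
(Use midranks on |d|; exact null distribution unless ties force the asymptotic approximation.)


Step 1: Drop any zero differences (none here) and take |d_i|.
|d| = [4, 4, 1, 4, 1, 3, 6, 2, 1]
Step 2: Midrank |d_i| (ties get averaged ranks).
ranks: |4|->7, |4|->7, |1|->2, |4|->7, |1|->2, |3|->5, |6|->9, |2|->4, |1|->2
Step 3: Attach original signs; sum ranks with positive sign and with negative sign.
W+ = 7 + 7 + 7 + 9 + 4 = 34
W- = 2 + 2 + 5 + 2 = 11
(Check: W+ + W- = 45 should equal n(n+1)/2 = 45.)
Step 4: Test statistic W = min(W+, W-) = 11.
Step 5: Ties in |d|, so use the tie-corrected normal approximation.
        E[W] = n(n+1)/4 = 9*10/4 = 22.5.
        Tie groups: |d|=1 (t=3), |d|=4 (t=3); sum(t^3 - t) = 48.
        Var[W] = n(n+1)(2n+1)/24 - sum(t^3-t)/48 = 1710/24 - 48/48 = 70.25.
        z = (W - E[W]) / sqrt(Var[W]) = (11 - 22.5) / 8.3815 = -1.3721.
        Two-sided p = 2*Phi(z) = 0.170043.
Step 6: alpha = 0.1. fail to reject H0.

W+ = 34, W- = 11, W = min = 11, p = 0.170043, fail to reject H0.


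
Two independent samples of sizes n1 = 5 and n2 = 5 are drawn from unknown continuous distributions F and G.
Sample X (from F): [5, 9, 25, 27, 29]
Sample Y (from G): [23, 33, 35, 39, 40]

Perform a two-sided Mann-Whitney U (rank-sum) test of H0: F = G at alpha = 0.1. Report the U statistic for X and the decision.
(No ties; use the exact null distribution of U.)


Step 1: Combine and sort all 10 observations; assign midranks.
sorted (value, group): (5,X), (9,X), (23,Y), (25,X), (27,X), (29,X), (33,Y), (35,Y), (39,Y), (40,Y)
ranks: 5->1, 9->2, 23->3, 25->4, 27->5, 29->6, 33->7, 35->8, 39->9, 40->10
Step 2: Rank sum for X: R1 = 1 + 2 + 4 + 5 + 6 = 18.
Step 3: U_X = R1 - n1(n1+1)/2 = 18 - 5*6/2 = 18 - 15 = 3.
       U_Y = n1*n2 - U_X = 25 - 3 = 22.
Step 4: No ties, so the exact null distribution of U (based on enumerating the C(10,5) = 252 equally likely rank assignments) gives the two-sided p-value.
Step 5: p-value = 0.055556; compare to alpha = 0.1. reject H0.

U_X = 3, p = 0.055556, reject H0 at alpha = 0.1.


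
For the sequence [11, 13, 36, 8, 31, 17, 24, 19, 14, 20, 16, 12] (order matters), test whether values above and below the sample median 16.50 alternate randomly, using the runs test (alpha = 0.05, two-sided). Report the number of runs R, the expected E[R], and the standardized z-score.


Step 1: Compute median = 16.50; label A = above, B = below.
Labels in order: BBABAAAABABB  (n_A = 6, n_B = 6)
Step 2: Count runs R = 7.
Step 3: Under H0 (random ordering), E[R] = 2*n_A*n_B/(n_A+n_B) + 1 = 2*6*6/12 + 1 = 7.0000.
        Var[R] = 2*n_A*n_B*(2*n_A*n_B - n_A - n_B) / ((n_A+n_B)^2 * (n_A+n_B-1)) = 4320/1584 = 2.7273.
        SD[R] = 1.6514.
Step 4: R = E[R], so z = 0 with no continuity correction.
Step 5: Two-sided p-value via normal approximation = 2*(1 - Phi(|z|)) = 1.000000.
Step 6: alpha = 0.05. fail to reject H0.

R = 7, z = 0.0000, p = 1.000000, fail to reject H0.


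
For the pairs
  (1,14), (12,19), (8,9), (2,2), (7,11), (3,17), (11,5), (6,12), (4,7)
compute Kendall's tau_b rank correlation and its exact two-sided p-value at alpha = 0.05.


Step 1: Enumerate the 36 unordered pairs (i,j) with i<j and classify each by sign(x_j-x_i) * sign(y_j-y_i).
  (1,2):dx=+11,dy=+5->C; (1,3):dx=+7,dy=-5->D; (1,4):dx=+1,dy=-12->D; (1,5):dx=+6,dy=-3->D
  (1,6):dx=+2,dy=+3->C; (1,7):dx=+10,dy=-9->D; (1,8):dx=+5,dy=-2->D; (1,9):dx=+3,dy=-7->D
  (2,3):dx=-4,dy=-10->C; (2,4):dx=-10,dy=-17->C; (2,5):dx=-5,dy=-8->C; (2,6):dx=-9,dy=-2->C
  (2,7):dx=-1,dy=-14->C; (2,8):dx=-6,dy=-7->C; (2,9):dx=-8,dy=-12->C; (3,4):dx=-6,dy=-7->C
  (3,5):dx=-1,dy=+2->D; (3,6):dx=-5,dy=+8->D; (3,7):dx=+3,dy=-4->D; (3,8):dx=-2,dy=+3->D
  (3,9):dx=-4,dy=-2->C; (4,5):dx=+5,dy=+9->C; (4,6):dx=+1,dy=+15->C; (4,7):dx=+9,dy=+3->C
  (4,8):dx=+4,dy=+10->C; (4,9):dx=+2,dy=+5->C; (5,6):dx=-4,dy=+6->D; (5,7):dx=+4,dy=-6->D
  (5,8):dx=-1,dy=+1->D; (5,9):dx=-3,dy=-4->C; (6,7):dx=+8,dy=-12->D; (6,8):dx=+3,dy=-5->D
  (6,9):dx=+1,dy=-10->D; (7,8):dx=-5,dy=+7->D; (7,9):dx=-7,dy=+2->D; (8,9):dx=-2,dy=-5->C
Step 2: C = 18, D = 18, total pairs = 36.
Step 3: tau = (C - D)/(n(n-1)/2) = (18 - 18)/36 = 0.000000.
Step 4: Exact two-sided p-value (enumerate n! = 362880 permutations of y under H0): p = 1.000000.
Step 5: alpha = 0.05. fail to reject H0.

tau_b = 0.0000 (C=18, D=18), p = 1.000000, fail to reject H0.


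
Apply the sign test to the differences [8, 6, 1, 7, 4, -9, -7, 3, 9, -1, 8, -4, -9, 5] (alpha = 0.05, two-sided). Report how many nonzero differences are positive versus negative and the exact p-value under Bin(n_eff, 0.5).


Step 1: Discard zero differences. Original n = 14; n_eff = number of nonzero differences = 14.
Nonzero differences (with sign): +8, +6, +1, +7, +4, -9, -7, +3, +9, -1, +8, -4, -9, +5
Step 2: Count signs: positive = 9, negative = 5.
Step 3: Under H0: P(positive) = 0.5, so the number of positives S ~ Bin(14, 0.5).
Step 4: Two-sided exact p-value = sum of Bin(14,0.5) probabilities at or below the observed probability = 0.423950.
Step 5: alpha = 0.05. fail to reject H0.

n_eff = 14, pos = 9, neg = 5, p = 0.423950, fail to reject H0.


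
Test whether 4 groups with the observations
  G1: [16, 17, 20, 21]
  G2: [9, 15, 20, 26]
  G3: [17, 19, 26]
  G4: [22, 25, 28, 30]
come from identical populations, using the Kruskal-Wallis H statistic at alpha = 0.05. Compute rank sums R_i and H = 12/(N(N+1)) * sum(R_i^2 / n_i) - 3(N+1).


Step 1: Combine all N = 15 observations and assign midranks.
sorted (value, group, rank): (9,G2,1), (15,G2,2), (16,G1,3), (17,G1,4.5), (17,G3,4.5), (19,G3,6), (20,G1,7.5), (20,G2,7.5), (21,G1,9), (22,G4,10), (25,G4,11), (26,G2,12.5), (26,G3,12.5), (28,G4,14), (30,G4,15)
Step 2: Sum ranks within each group.
R_1 = 24 (n_1 = 4)
R_2 = 23 (n_2 = 4)
R_3 = 23 (n_3 = 3)
R_4 = 50 (n_4 = 4)
Step 3: H = 12/(N(N+1)) * sum(R_i^2/n_i) - 3(N+1)
     = 12/(15*16) * (24^2/4 + 23^2/4 + 23^2/3 + 50^2/4) - 3*16
     = 0.050000 * 1077.58 - 48
     = 5.879167.
Step 4: Ties present; correction factor C = 1 - 18/(15^3 - 15) = 0.994643. Corrected H = 5.879167 / 0.994643 = 5.910832.
Step 5: Under H0, H ~ chi^2(3); p-value = 0.116030.
Step 6: alpha = 0.05. fail to reject H0.

H = 5.9108, df = 3, p = 0.116030, fail to reject H0.


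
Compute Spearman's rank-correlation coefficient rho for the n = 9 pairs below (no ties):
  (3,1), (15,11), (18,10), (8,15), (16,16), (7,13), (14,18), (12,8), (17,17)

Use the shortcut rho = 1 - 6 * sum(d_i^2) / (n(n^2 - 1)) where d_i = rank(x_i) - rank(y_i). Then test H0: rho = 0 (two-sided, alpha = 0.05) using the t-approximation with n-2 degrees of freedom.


Step 1: Rank x and y separately (midranks; no ties here).
rank(x): 3->1, 15->6, 18->9, 8->3, 16->7, 7->2, 14->5, 12->4, 17->8
rank(y): 1->1, 11->4, 10->3, 15->6, 16->7, 13->5, 18->9, 8->2, 17->8
Step 2: d_i = R_x(i) - R_y(i); compute d_i^2.
  (1-1)^2=0, (6-4)^2=4, (9-3)^2=36, (3-6)^2=9, (7-7)^2=0, (2-5)^2=9, (5-9)^2=16, (4-2)^2=4, (8-8)^2=0
sum(d^2) = 78.
Step 3: rho = 1 - 6*78 / (9*(9^2 - 1)) = 1 - 468/720 = 0.350000.
Step 4: Under H0, t = rho * sqrt((n-2)/(1-rho^2)) = 0.9885 ~ t(7).
Step 5: Two-sided p-value from the t-distribution with 7 df = 0.355820.
Step 6: alpha = 0.05. fail to reject H0.

rho = 0.3500, p = 0.355820, fail to reject H0 at alpha = 0.05.


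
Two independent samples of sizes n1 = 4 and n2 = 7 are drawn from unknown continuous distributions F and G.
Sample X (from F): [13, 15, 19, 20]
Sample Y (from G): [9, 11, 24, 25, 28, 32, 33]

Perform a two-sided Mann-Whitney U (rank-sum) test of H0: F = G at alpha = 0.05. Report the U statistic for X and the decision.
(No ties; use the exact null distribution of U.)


Step 1: Combine and sort all 11 observations; assign midranks.
sorted (value, group): (9,Y), (11,Y), (13,X), (15,X), (19,X), (20,X), (24,Y), (25,Y), (28,Y), (32,Y), (33,Y)
ranks: 9->1, 11->2, 13->3, 15->4, 19->5, 20->6, 24->7, 25->8, 28->9, 32->10, 33->11
Step 2: Rank sum for X: R1 = 3 + 4 + 5 + 6 = 18.
Step 3: U_X = R1 - n1(n1+1)/2 = 18 - 4*5/2 = 18 - 10 = 8.
       U_Y = n1*n2 - U_X = 28 - 8 = 20.
Step 4: No ties, so the exact null distribution of U (based on enumerating the C(11,4) = 330 equally likely rank assignments) gives the two-sided p-value.
Step 5: p-value = 0.315152; compare to alpha = 0.05. fail to reject H0.

U_X = 8, p = 0.315152, fail to reject H0 at alpha = 0.05.


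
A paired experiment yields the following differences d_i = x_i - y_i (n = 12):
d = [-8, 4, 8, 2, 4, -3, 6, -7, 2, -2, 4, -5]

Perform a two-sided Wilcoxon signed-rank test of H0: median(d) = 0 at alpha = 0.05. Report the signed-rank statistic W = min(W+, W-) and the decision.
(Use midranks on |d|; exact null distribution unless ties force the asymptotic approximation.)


Step 1: Drop any zero differences (none here) and take |d_i|.
|d| = [8, 4, 8, 2, 4, 3, 6, 7, 2, 2, 4, 5]
Step 2: Midrank |d_i| (ties get averaged ranks).
ranks: |8|->11.5, |4|->6, |8|->11.5, |2|->2, |4|->6, |3|->4, |6|->9, |7|->10, |2|->2, |2|->2, |4|->6, |5|->8
Step 3: Attach original signs; sum ranks with positive sign and with negative sign.
W+ = 6 + 11.5 + 2 + 6 + 9 + 2 + 6 = 42.5
W- = 11.5 + 4 + 10 + 2 + 8 = 35.5
(Check: W+ + W- = 78 should equal n(n+1)/2 = 78.)
Step 4: Test statistic W = min(W+, W-) = 35.5.
Step 5: Ties in |d|, so use the tie-corrected normal approximation.
        E[W] = n(n+1)/4 = 12*13/4 = 39.
        Tie groups: |d|=2 (t=3), |d|=4 (t=3), |d|=8 (t=2); sum(t^3 - t) = 54.
        Var[W] = n(n+1)(2n+1)/24 - sum(t^3-t)/48 = 3900/24 - 54/48 = 161.375.
        z = (W - E[W]) / sqrt(Var[W]) = (35.5 - 39) / 12.7033 = -0.2755.
        Two-sided p = 2*Phi(z) = 0.782918.
Step 6: alpha = 0.05. fail to reject H0.

W+ = 42.5, W- = 35.5, W = min = 35.5, p = 0.782918, fail to reject H0.


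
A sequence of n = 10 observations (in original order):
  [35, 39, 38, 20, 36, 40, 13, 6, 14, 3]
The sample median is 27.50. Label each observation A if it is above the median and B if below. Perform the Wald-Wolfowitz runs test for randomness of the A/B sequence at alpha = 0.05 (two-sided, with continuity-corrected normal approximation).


Step 1: Compute median = 27.50; label A = above, B = below.
Labels in order: AAABAABBBB  (n_A = 5, n_B = 5)
Step 2: Count runs R = 4.
Step 3: Under H0 (random ordering), E[R] = 2*n_A*n_B/(n_A+n_B) + 1 = 2*5*5/10 + 1 = 6.0000.
        Var[R] = 2*n_A*n_B*(2*n_A*n_B - n_A - n_B) / ((n_A+n_B)^2 * (n_A+n_B-1)) = 2000/900 = 2.2222.
        SD[R] = 1.4907.
Step 4: Continuity-corrected z = (R + 0.5 - E[R]) / SD[R] = (4 + 0.5 - 6.0000) / 1.4907 = -1.0062.
Step 5: Two-sided p-value via normal approximation = 2*(1 - Phi(|z|)) = 0.314305.
Step 6: alpha = 0.05. fail to reject H0.

R = 4, z = -1.0062, p = 0.314305, fail to reject H0.


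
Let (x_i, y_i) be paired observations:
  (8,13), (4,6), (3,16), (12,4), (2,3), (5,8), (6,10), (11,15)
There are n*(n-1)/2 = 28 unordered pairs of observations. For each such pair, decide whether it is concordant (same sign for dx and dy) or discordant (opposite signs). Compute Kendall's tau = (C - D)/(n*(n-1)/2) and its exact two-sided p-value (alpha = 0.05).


Step 1: Enumerate the 28 unordered pairs (i,j) with i<j and classify each by sign(x_j-x_i) * sign(y_j-y_i).
  (1,2):dx=-4,dy=-7->C; (1,3):dx=-5,dy=+3->D; (1,4):dx=+4,dy=-9->D; (1,5):dx=-6,dy=-10->C
  (1,6):dx=-3,dy=-5->C; (1,7):dx=-2,dy=-3->C; (1,8):dx=+3,dy=+2->C; (2,3):dx=-1,dy=+10->D
  (2,4):dx=+8,dy=-2->D; (2,5):dx=-2,dy=-3->C; (2,6):dx=+1,dy=+2->C; (2,7):dx=+2,dy=+4->C
  (2,8):dx=+7,dy=+9->C; (3,4):dx=+9,dy=-12->D; (3,5):dx=-1,dy=-13->C; (3,6):dx=+2,dy=-8->D
  (3,7):dx=+3,dy=-6->D; (3,8):dx=+8,dy=-1->D; (4,5):dx=-10,dy=-1->C; (4,6):dx=-7,dy=+4->D
  (4,7):dx=-6,dy=+6->D; (4,8):dx=-1,dy=+11->D; (5,6):dx=+3,dy=+5->C; (5,7):dx=+4,dy=+7->C
  (5,8):dx=+9,dy=+12->C; (6,7):dx=+1,dy=+2->C; (6,8):dx=+6,dy=+7->C; (7,8):dx=+5,dy=+5->C
Step 2: C = 17, D = 11, total pairs = 28.
Step 3: tau = (C - D)/(n(n-1)/2) = (17 - 11)/28 = 0.214286.
Step 4: Exact two-sided p-value (enumerate n! = 40320 permutations of y under H0): p = 0.548413.
Step 5: alpha = 0.05. fail to reject H0.

tau_b = 0.2143 (C=17, D=11), p = 0.548413, fail to reject H0.


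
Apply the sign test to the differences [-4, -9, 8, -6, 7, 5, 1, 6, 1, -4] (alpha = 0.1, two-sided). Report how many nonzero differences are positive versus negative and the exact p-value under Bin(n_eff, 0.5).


Step 1: Discard zero differences. Original n = 10; n_eff = number of nonzero differences = 10.
Nonzero differences (with sign): -4, -9, +8, -6, +7, +5, +1, +6, +1, -4
Step 2: Count signs: positive = 6, negative = 4.
Step 3: Under H0: P(positive) = 0.5, so the number of positives S ~ Bin(10, 0.5).
Step 4: Two-sided exact p-value = sum of Bin(10,0.5) probabilities at or below the observed probability = 0.753906.
Step 5: alpha = 0.1. fail to reject H0.

n_eff = 10, pos = 6, neg = 4, p = 0.753906, fail to reject H0.


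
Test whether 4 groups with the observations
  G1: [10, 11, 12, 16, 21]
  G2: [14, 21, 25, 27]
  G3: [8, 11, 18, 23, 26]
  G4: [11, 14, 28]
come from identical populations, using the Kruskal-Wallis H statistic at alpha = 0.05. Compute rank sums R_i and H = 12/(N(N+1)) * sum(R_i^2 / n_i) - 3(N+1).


Step 1: Combine all N = 17 observations and assign midranks.
sorted (value, group, rank): (8,G3,1), (10,G1,2), (11,G1,4), (11,G3,4), (11,G4,4), (12,G1,6), (14,G2,7.5), (14,G4,7.5), (16,G1,9), (18,G3,10), (21,G1,11.5), (21,G2,11.5), (23,G3,13), (25,G2,14), (26,G3,15), (27,G2,16), (28,G4,17)
Step 2: Sum ranks within each group.
R_1 = 32.5 (n_1 = 5)
R_2 = 49 (n_2 = 4)
R_3 = 43 (n_3 = 5)
R_4 = 28.5 (n_4 = 3)
Step 3: H = 12/(N(N+1)) * sum(R_i^2/n_i) - 3(N+1)
     = 12/(17*18) * (32.5^2/5 + 49^2/4 + 43^2/5 + 28.5^2/3) - 3*18
     = 0.039216 * 1452.05 - 54
     = 2.943137.
Step 4: Ties present; correction factor C = 1 - 36/(17^3 - 17) = 0.992647. Corrected H = 2.943137 / 0.992647 = 2.964938.
Step 5: Under H0, H ~ chi^2(3); p-value = 0.397063.
Step 6: alpha = 0.05. fail to reject H0.

H = 2.9649, df = 3, p = 0.397063, fail to reject H0.


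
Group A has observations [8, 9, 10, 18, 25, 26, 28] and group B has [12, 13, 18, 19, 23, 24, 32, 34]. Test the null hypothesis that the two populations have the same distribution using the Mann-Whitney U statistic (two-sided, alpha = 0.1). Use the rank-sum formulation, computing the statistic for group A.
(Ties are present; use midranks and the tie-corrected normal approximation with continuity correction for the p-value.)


Step 1: Combine and sort all 15 observations; assign midranks.
sorted (value, group): (8,X), (9,X), (10,X), (12,Y), (13,Y), (18,X), (18,Y), (19,Y), (23,Y), (24,Y), (25,X), (26,X), (28,X), (32,Y), (34,Y)
ranks: 8->1, 9->2, 10->3, 12->4, 13->5, 18->6.5, 18->6.5, 19->8, 23->9, 24->10, 25->11, 26->12, 28->13, 32->14, 34->15
Step 2: Rank sum for X: R1 = 1 + 2 + 3 + 6.5 + 11 + 12 + 13 = 48.5.
Step 3: U_X = R1 - n1(n1+1)/2 = 48.5 - 7*8/2 = 48.5 - 28 = 20.5.
       U_Y = n1*n2 - U_X = 56 - 20.5 = 35.5.
Step 4: Ties are present, so use the tie-corrected normal approximation (with continuity correction) for the p-value.
Step 5: p-value = 0.417471; compare to alpha = 0.1. fail to reject H0.

U_X = 20.5, p = 0.417471, fail to reject H0 at alpha = 0.1.


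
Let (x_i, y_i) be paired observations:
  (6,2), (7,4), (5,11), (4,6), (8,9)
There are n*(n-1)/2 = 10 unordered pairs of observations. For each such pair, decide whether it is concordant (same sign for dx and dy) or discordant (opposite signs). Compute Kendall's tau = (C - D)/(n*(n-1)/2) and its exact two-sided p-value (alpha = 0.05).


Step 1: Enumerate the 10 unordered pairs (i,j) with i<j and classify each by sign(x_j-x_i) * sign(y_j-y_i).
  (1,2):dx=+1,dy=+2->C; (1,3):dx=-1,dy=+9->D; (1,4):dx=-2,dy=+4->D; (1,5):dx=+2,dy=+7->C
  (2,3):dx=-2,dy=+7->D; (2,4):dx=-3,dy=+2->D; (2,5):dx=+1,dy=+5->C; (3,4):dx=-1,dy=-5->C
  (3,5):dx=+3,dy=-2->D; (4,5):dx=+4,dy=+3->C
Step 2: C = 5, D = 5, total pairs = 10.
Step 3: tau = (C - D)/(n(n-1)/2) = (5 - 5)/10 = 0.000000.
Step 4: Exact two-sided p-value (enumerate n! = 120 permutations of y under H0): p = 1.000000.
Step 5: alpha = 0.05. fail to reject H0.

tau_b = 0.0000 (C=5, D=5), p = 1.000000, fail to reject H0.


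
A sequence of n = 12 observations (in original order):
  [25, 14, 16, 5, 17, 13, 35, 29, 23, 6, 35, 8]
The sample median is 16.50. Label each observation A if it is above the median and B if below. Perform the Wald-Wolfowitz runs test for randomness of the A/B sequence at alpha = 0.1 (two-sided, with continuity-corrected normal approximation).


Step 1: Compute median = 16.50; label A = above, B = below.
Labels in order: ABBBABAAABAB  (n_A = 6, n_B = 6)
Step 2: Count runs R = 8.
Step 3: Under H0 (random ordering), E[R] = 2*n_A*n_B/(n_A+n_B) + 1 = 2*6*6/12 + 1 = 7.0000.
        Var[R] = 2*n_A*n_B*(2*n_A*n_B - n_A - n_B) / ((n_A+n_B)^2 * (n_A+n_B-1)) = 4320/1584 = 2.7273.
        SD[R] = 1.6514.
Step 4: Continuity-corrected z = (R - 0.5 - E[R]) / SD[R] = (8 - 0.5 - 7.0000) / 1.6514 = 0.3028.
Step 5: Two-sided p-value via normal approximation = 2*(1 - Phi(|z|)) = 0.762069.
Step 6: alpha = 0.1. fail to reject H0.

R = 8, z = 0.3028, p = 0.762069, fail to reject H0.


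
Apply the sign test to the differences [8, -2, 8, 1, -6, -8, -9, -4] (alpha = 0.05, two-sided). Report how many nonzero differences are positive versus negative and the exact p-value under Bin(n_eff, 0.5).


Step 1: Discard zero differences. Original n = 8; n_eff = number of nonzero differences = 8.
Nonzero differences (with sign): +8, -2, +8, +1, -6, -8, -9, -4
Step 2: Count signs: positive = 3, negative = 5.
Step 3: Under H0: P(positive) = 0.5, so the number of positives S ~ Bin(8, 0.5).
Step 4: Two-sided exact p-value = sum of Bin(8,0.5) probabilities at or below the observed probability = 0.726562.
Step 5: alpha = 0.05. fail to reject H0.

n_eff = 8, pos = 3, neg = 5, p = 0.726562, fail to reject H0.


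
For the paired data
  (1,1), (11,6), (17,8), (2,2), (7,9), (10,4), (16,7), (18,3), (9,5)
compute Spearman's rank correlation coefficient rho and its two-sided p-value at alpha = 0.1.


Step 1: Rank x and y separately (midranks; no ties here).
rank(x): 1->1, 11->6, 17->8, 2->2, 7->3, 10->5, 16->7, 18->9, 9->4
rank(y): 1->1, 6->6, 8->8, 2->2, 9->9, 4->4, 7->7, 3->3, 5->5
Step 2: d_i = R_x(i) - R_y(i); compute d_i^2.
  (1-1)^2=0, (6-6)^2=0, (8-8)^2=0, (2-2)^2=0, (3-9)^2=36, (5-4)^2=1, (7-7)^2=0, (9-3)^2=36, (4-5)^2=1
sum(d^2) = 74.
Step 3: rho = 1 - 6*74 / (9*(9^2 - 1)) = 1 - 444/720 = 0.383333.
Step 4: Under H0, t = rho * sqrt((n-2)/(1-rho^2)) = 1.0981 ~ t(7).
Step 5: Two-sided p-value from the t-distribution with 7 df = 0.308495.
Step 6: alpha = 0.1. fail to reject H0.

rho = 0.3833, p = 0.308495, fail to reject H0 at alpha = 0.1.


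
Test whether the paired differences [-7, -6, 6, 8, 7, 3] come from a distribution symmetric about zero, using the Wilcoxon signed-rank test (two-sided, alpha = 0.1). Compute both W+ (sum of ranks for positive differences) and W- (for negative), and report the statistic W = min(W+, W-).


Step 1: Drop any zero differences (none here) and take |d_i|.
|d| = [7, 6, 6, 8, 7, 3]
Step 2: Midrank |d_i| (ties get averaged ranks).
ranks: |7|->4.5, |6|->2.5, |6|->2.5, |8|->6, |7|->4.5, |3|->1
Step 3: Attach original signs; sum ranks with positive sign and with negative sign.
W+ = 2.5 + 6 + 4.5 + 1 = 14
W- = 4.5 + 2.5 = 7
(Check: W+ + W- = 21 should equal n(n+1)/2 = 21.)
Step 4: Test statistic W = min(W+, W-) = 7.
Step 5: Ties in |d|, so use the tie-corrected normal approximation.
        E[W] = n(n+1)/4 = 6*7/4 = 10.5.
        Tie groups: |d|=6 (t=2), |d|=7 (t=2); sum(t^3 - t) = 12.
        Var[W] = n(n+1)(2n+1)/24 - sum(t^3-t)/48 = 546/24 - 12/48 = 22.5.
        z = (W - E[W]) / sqrt(Var[W]) = (7 - 10.5) / 4.7434 = -0.7379.
        Two-sided p = 2*Phi(z) = 0.460597.
Step 6: alpha = 0.1. fail to reject H0.

W+ = 14, W- = 7, W = min = 7, p = 0.460597, fail to reject H0.


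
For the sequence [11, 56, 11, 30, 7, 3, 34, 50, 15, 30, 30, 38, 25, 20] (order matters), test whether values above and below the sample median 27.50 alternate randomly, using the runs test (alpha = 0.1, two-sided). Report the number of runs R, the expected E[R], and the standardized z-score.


Step 1: Compute median = 27.50; label A = above, B = below.
Labels in order: BABABBAABAAABB  (n_A = 7, n_B = 7)
Step 2: Count runs R = 9.
Step 3: Under H0 (random ordering), E[R] = 2*n_A*n_B/(n_A+n_B) + 1 = 2*7*7/14 + 1 = 8.0000.
        Var[R] = 2*n_A*n_B*(2*n_A*n_B - n_A - n_B) / ((n_A+n_B)^2 * (n_A+n_B-1)) = 8232/2548 = 3.2308.
        SD[R] = 1.7974.
Step 4: Continuity-corrected z = (R - 0.5 - E[R]) / SD[R] = (9 - 0.5 - 8.0000) / 1.7974 = 0.2782.
Step 5: Two-sided p-value via normal approximation = 2*(1 - Phi(|z|)) = 0.780879.
Step 6: alpha = 0.1. fail to reject H0.

R = 9, z = 0.2782, p = 0.780879, fail to reject H0.


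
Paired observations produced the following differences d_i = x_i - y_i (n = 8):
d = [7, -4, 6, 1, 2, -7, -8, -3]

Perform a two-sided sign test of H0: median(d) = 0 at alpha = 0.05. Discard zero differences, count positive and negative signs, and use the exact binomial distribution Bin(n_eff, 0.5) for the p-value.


Step 1: Discard zero differences. Original n = 8; n_eff = number of nonzero differences = 8.
Nonzero differences (with sign): +7, -4, +6, +1, +2, -7, -8, -3
Step 2: Count signs: positive = 4, negative = 4.
Step 3: Under H0: P(positive) = 0.5, so the number of positives S ~ Bin(8, 0.5).
Step 4: Two-sided exact p-value = sum of Bin(8,0.5) probabilities at or below the observed probability = 1.000000.
Step 5: alpha = 0.05. fail to reject H0.

n_eff = 8, pos = 4, neg = 4, p = 1.000000, fail to reject H0.


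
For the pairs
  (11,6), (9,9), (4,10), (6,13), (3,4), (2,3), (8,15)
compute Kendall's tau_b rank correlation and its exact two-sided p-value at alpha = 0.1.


Step 1: Enumerate the 21 unordered pairs (i,j) with i<j and classify each by sign(x_j-x_i) * sign(y_j-y_i).
  (1,2):dx=-2,dy=+3->D; (1,3):dx=-7,dy=+4->D; (1,4):dx=-5,dy=+7->D; (1,5):dx=-8,dy=-2->C
  (1,6):dx=-9,dy=-3->C; (1,7):dx=-3,dy=+9->D; (2,3):dx=-5,dy=+1->D; (2,4):dx=-3,dy=+4->D
  (2,5):dx=-6,dy=-5->C; (2,6):dx=-7,dy=-6->C; (2,7):dx=-1,dy=+6->D; (3,4):dx=+2,dy=+3->C
  (3,5):dx=-1,dy=-6->C; (3,6):dx=-2,dy=-7->C; (3,7):dx=+4,dy=+5->C; (4,5):dx=-3,dy=-9->C
  (4,6):dx=-4,dy=-10->C; (4,7):dx=+2,dy=+2->C; (5,6):dx=-1,dy=-1->C; (5,7):dx=+5,dy=+11->C
  (6,7):dx=+6,dy=+12->C
Step 2: C = 14, D = 7, total pairs = 21.
Step 3: tau = (C - D)/(n(n-1)/2) = (14 - 7)/21 = 0.333333.
Step 4: Exact two-sided p-value (enumerate n! = 5040 permutations of y under H0): p = 0.381349.
Step 5: alpha = 0.1. fail to reject H0.

tau_b = 0.3333 (C=14, D=7), p = 0.381349, fail to reject H0.


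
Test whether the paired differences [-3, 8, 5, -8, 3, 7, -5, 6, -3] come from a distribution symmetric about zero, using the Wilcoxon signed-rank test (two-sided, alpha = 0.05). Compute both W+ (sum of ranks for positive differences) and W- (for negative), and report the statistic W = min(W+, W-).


Step 1: Drop any zero differences (none here) and take |d_i|.
|d| = [3, 8, 5, 8, 3, 7, 5, 6, 3]
Step 2: Midrank |d_i| (ties get averaged ranks).
ranks: |3|->2, |8|->8.5, |5|->4.5, |8|->8.5, |3|->2, |7|->7, |5|->4.5, |6|->6, |3|->2
Step 3: Attach original signs; sum ranks with positive sign and with negative sign.
W+ = 8.5 + 4.5 + 2 + 7 + 6 = 28
W- = 2 + 8.5 + 4.5 + 2 = 17
(Check: W+ + W- = 45 should equal n(n+1)/2 = 45.)
Step 4: Test statistic W = min(W+, W-) = 17.
Step 5: Ties in |d|, so use the tie-corrected normal approximation.
        E[W] = n(n+1)/4 = 9*10/4 = 22.5.
        Tie groups: |d|=3 (t=3), |d|=5 (t=2), |d|=8 (t=2); sum(t^3 - t) = 36.
        Var[W] = n(n+1)(2n+1)/24 - sum(t^3-t)/48 = 1710/24 - 36/48 = 70.5.
        z = (W - E[W]) / sqrt(Var[W]) = (17 - 22.5) / 8.3964 = -0.6550.
        Two-sided p = 2*Phi(z) = 0.512442.
Step 6: alpha = 0.05. fail to reject H0.

W+ = 28, W- = 17, W = min = 17, p = 0.512442, fail to reject H0.


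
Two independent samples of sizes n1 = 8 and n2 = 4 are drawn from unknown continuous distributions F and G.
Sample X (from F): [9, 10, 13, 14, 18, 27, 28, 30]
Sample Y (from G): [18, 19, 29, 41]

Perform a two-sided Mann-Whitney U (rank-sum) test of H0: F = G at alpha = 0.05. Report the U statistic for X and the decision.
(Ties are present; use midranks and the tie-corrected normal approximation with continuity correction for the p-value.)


Step 1: Combine and sort all 12 observations; assign midranks.
sorted (value, group): (9,X), (10,X), (13,X), (14,X), (18,X), (18,Y), (19,Y), (27,X), (28,X), (29,Y), (30,X), (41,Y)
ranks: 9->1, 10->2, 13->3, 14->4, 18->5.5, 18->5.5, 19->7, 27->8, 28->9, 29->10, 30->11, 41->12
Step 2: Rank sum for X: R1 = 1 + 2 + 3 + 4 + 5.5 + 8 + 9 + 11 = 43.5.
Step 3: U_X = R1 - n1(n1+1)/2 = 43.5 - 8*9/2 = 43.5 - 36 = 7.5.
       U_Y = n1*n2 - U_X = 32 - 7.5 = 24.5.
Step 4: Ties are present, so use the tie-corrected normal approximation (with continuity correction) for the p-value.
Step 5: p-value = 0.173478; compare to alpha = 0.05. fail to reject H0.

U_X = 7.5, p = 0.173478, fail to reject H0 at alpha = 0.05.


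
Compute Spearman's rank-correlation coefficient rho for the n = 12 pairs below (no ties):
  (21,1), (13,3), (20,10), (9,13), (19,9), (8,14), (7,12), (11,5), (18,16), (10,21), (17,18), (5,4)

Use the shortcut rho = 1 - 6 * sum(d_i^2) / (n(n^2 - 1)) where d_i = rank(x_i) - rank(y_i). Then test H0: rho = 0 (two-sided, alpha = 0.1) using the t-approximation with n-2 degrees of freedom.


Step 1: Rank x and y separately (midranks; no ties here).
rank(x): 21->12, 13->7, 20->11, 9->4, 19->10, 8->3, 7->2, 11->6, 18->9, 10->5, 17->8, 5->1
rank(y): 1->1, 3->2, 10->6, 13->8, 9->5, 14->9, 12->7, 5->4, 16->10, 21->12, 18->11, 4->3
Step 2: d_i = R_x(i) - R_y(i); compute d_i^2.
  (12-1)^2=121, (7-2)^2=25, (11-6)^2=25, (4-8)^2=16, (10-5)^2=25, (3-9)^2=36, (2-7)^2=25, (6-4)^2=4, (9-10)^2=1, (5-12)^2=49, (8-11)^2=9, (1-3)^2=4
sum(d^2) = 340.
Step 3: rho = 1 - 6*340 / (12*(12^2 - 1)) = 1 - 2040/1716 = -0.188811.
Step 4: Under H0, t = rho * sqrt((n-2)/(1-rho^2)) = -0.6080 ~ t(10).
Step 5: Two-sided p-value from the t-distribution with 10 df = 0.556737.
Step 6: alpha = 0.1. fail to reject H0.

rho = -0.1888, p = 0.556737, fail to reject H0 at alpha = 0.1.


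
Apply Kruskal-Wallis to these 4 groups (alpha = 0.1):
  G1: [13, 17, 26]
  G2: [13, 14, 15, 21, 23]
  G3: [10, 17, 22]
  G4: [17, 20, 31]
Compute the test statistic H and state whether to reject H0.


Step 1: Combine all N = 14 observations and assign midranks.
sorted (value, group, rank): (10,G3,1), (13,G1,2.5), (13,G2,2.5), (14,G2,4), (15,G2,5), (17,G1,7), (17,G3,7), (17,G4,7), (20,G4,9), (21,G2,10), (22,G3,11), (23,G2,12), (26,G1,13), (31,G4,14)
Step 2: Sum ranks within each group.
R_1 = 22.5 (n_1 = 3)
R_2 = 33.5 (n_2 = 5)
R_3 = 19 (n_3 = 3)
R_4 = 30 (n_4 = 3)
Step 3: H = 12/(N(N+1)) * sum(R_i^2/n_i) - 3(N+1)
     = 12/(14*15) * (22.5^2/3 + 33.5^2/5 + 19^2/3 + 30^2/3) - 3*15
     = 0.057143 * 813.533 - 45
     = 1.487619.
Step 4: Ties present; correction factor C = 1 - 30/(14^3 - 14) = 0.989011. Corrected H = 1.487619 / 0.989011 = 1.504148.
Step 5: Under H0, H ~ chi^2(3); p-value = 0.681313.
Step 6: alpha = 0.1. fail to reject H0.

H = 1.5041, df = 3, p = 0.681313, fail to reject H0.


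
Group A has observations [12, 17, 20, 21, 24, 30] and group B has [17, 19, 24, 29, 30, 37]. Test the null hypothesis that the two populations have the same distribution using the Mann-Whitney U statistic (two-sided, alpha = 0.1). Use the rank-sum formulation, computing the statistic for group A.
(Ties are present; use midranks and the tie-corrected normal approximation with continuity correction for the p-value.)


Step 1: Combine and sort all 12 observations; assign midranks.
sorted (value, group): (12,X), (17,X), (17,Y), (19,Y), (20,X), (21,X), (24,X), (24,Y), (29,Y), (30,X), (30,Y), (37,Y)
ranks: 12->1, 17->2.5, 17->2.5, 19->4, 20->5, 21->6, 24->7.5, 24->7.5, 29->9, 30->10.5, 30->10.5, 37->12
Step 2: Rank sum for X: R1 = 1 + 2.5 + 5 + 6 + 7.5 + 10.5 = 32.5.
Step 3: U_X = R1 - n1(n1+1)/2 = 32.5 - 6*7/2 = 32.5 - 21 = 11.5.
       U_Y = n1*n2 - U_X = 36 - 11.5 = 24.5.
Step 4: Ties are present, so use the tie-corrected normal approximation (with continuity correction) for the p-value.
Step 5: p-value = 0.334120; compare to alpha = 0.1. fail to reject H0.

U_X = 11.5, p = 0.334120, fail to reject H0 at alpha = 0.1.


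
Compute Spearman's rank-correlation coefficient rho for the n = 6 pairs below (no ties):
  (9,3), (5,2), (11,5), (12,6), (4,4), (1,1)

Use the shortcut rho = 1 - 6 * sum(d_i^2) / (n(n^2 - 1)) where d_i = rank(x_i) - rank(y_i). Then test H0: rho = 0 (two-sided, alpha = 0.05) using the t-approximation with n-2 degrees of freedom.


Step 1: Rank x and y separately (midranks; no ties here).
rank(x): 9->4, 5->3, 11->5, 12->6, 4->2, 1->1
rank(y): 3->3, 2->2, 5->5, 6->6, 4->4, 1->1
Step 2: d_i = R_x(i) - R_y(i); compute d_i^2.
  (4-3)^2=1, (3-2)^2=1, (5-5)^2=0, (6-6)^2=0, (2-4)^2=4, (1-1)^2=0
sum(d^2) = 6.
Step 3: rho = 1 - 6*6 / (6*(6^2 - 1)) = 1 - 36/210 = 0.828571.
Step 4: Under H0, t = rho * sqrt((n-2)/(1-rho^2)) = 2.9598 ~ t(4).
Step 5: Two-sided p-value from the t-distribution with 4 df = 0.041563.
Step 6: alpha = 0.05. reject H0.

rho = 0.8286, p = 0.041563, reject H0 at alpha = 0.05.


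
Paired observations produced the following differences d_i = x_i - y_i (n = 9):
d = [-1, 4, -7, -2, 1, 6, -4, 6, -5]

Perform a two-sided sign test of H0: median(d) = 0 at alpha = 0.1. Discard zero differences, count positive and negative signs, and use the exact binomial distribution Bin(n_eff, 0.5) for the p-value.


Step 1: Discard zero differences. Original n = 9; n_eff = number of nonzero differences = 9.
Nonzero differences (with sign): -1, +4, -7, -2, +1, +6, -4, +6, -5
Step 2: Count signs: positive = 4, negative = 5.
Step 3: Under H0: P(positive) = 0.5, so the number of positives S ~ Bin(9, 0.5).
Step 4: Two-sided exact p-value = sum of Bin(9,0.5) probabilities at or below the observed probability = 1.000000.
Step 5: alpha = 0.1. fail to reject H0.

n_eff = 9, pos = 4, neg = 5, p = 1.000000, fail to reject H0.
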